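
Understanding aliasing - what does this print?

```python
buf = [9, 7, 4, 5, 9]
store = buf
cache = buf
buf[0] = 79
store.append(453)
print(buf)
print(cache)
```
[79, 7, 4, 5, 9, 453]
[79, 7, 4, 5, 9, 453]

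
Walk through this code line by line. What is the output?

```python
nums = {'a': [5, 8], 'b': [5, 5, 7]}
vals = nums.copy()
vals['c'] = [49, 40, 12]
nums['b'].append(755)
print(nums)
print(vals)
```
{'a': [5, 8], 'b': [5, 5, 7, 755]}
{'a': [5, 8], 'b': [5, 5, 7, 755], 'c': [49, 40, 12]}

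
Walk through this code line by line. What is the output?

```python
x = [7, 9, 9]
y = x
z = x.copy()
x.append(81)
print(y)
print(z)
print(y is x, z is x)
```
[7, 9, 9, 81]
[7, 9, 9]
True False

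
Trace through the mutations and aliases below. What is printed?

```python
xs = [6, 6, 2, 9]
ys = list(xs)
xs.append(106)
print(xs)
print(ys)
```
[6, 6, 2, 9, 106]
[6, 6, 2, 9]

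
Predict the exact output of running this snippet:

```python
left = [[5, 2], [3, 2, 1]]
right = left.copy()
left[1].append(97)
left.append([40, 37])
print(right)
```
[[5, 2], [3, 2, 1, 97]]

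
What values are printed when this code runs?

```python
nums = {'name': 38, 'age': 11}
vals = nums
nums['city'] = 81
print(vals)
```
{'name': 38, 'age': 11, 'city': 81}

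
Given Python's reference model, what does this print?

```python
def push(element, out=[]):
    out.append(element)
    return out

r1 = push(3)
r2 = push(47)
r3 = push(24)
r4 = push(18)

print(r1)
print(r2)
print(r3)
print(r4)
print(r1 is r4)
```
[3, 47, 24, 18]
[3, 47, 24, 18]
[3, 47, 24, 18]
[3, 47, 24, 18]
True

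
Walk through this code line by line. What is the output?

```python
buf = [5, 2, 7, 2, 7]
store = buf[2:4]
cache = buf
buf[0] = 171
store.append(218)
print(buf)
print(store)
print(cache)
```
[171, 2, 7, 2, 7]
[7, 2, 218]
[171, 2, 7, 2, 7]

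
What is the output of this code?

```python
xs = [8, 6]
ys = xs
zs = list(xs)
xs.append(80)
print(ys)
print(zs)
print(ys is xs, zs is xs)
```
[8, 6, 80]
[8, 6]
True False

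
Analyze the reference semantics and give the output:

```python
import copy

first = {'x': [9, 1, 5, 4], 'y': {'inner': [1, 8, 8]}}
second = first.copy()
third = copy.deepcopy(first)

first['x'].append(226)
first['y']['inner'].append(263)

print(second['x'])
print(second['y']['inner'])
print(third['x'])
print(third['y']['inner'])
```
[9, 1, 5, 4, 226]
[1, 8, 8, 263]
[9, 1, 5, 4]
[1, 8, 8]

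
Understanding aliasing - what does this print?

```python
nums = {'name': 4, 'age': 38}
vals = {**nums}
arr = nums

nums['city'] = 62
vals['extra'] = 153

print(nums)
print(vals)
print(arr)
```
{'name': 4, 'age': 38, 'city': 62}
{'name': 4, 'age': 38, 'extra': 153}
{'name': 4, 'age': 38, 'city': 62}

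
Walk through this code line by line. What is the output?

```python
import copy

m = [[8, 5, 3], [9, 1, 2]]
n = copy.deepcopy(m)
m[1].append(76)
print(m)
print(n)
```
[[8, 5, 3], [9, 1, 2, 76]]
[[8, 5, 3], [9, 1, 2]]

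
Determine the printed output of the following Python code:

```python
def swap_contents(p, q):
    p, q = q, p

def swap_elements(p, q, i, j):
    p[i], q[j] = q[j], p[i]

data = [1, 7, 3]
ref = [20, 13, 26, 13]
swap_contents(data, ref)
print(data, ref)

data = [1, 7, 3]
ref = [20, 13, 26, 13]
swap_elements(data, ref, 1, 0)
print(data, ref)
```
[1, 7, 3] [20, 13, 26, 13]
[1, 20, 3] [7, 13, 26, 13]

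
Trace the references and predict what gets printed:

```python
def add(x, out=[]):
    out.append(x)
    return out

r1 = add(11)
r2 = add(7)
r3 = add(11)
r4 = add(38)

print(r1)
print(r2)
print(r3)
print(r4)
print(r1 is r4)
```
[11, 7, 11, 38]
[11, 7, 11, 38]
[11, 7, 11, 38]
[11, 7, 11, 38]
True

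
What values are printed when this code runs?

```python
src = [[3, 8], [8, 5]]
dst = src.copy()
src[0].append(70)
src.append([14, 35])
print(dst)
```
[[3, 8, 70], [8, 5]]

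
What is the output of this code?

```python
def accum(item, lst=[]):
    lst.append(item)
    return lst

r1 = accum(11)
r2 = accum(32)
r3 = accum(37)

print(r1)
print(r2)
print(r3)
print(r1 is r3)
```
[11, 32, 37]
[11, 32, 37]
[11, 32, 37]
True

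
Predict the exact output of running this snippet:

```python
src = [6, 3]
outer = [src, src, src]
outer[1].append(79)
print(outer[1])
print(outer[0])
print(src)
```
[6, 3, 79]
[6, 3, 79]
[6, 3, 79]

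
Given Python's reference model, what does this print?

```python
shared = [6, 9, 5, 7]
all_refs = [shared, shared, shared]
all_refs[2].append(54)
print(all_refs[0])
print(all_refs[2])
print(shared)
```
[6, 9, 5, 7, 54]
[6, 9, 5, 7, 54]
[6, 9, 5, 7, 54]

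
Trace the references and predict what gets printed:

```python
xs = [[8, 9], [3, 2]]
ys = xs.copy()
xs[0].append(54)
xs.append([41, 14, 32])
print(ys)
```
[[8, 9, 54], [3, 2]]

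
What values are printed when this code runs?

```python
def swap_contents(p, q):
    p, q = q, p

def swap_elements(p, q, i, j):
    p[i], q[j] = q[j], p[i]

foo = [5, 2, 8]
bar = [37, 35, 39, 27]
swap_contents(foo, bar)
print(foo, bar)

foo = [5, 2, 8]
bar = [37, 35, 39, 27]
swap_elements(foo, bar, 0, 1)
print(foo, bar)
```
[5, 2, 8] [37, 35, 39, 27]
[35, 2, 8] [37, 5, 39, 27]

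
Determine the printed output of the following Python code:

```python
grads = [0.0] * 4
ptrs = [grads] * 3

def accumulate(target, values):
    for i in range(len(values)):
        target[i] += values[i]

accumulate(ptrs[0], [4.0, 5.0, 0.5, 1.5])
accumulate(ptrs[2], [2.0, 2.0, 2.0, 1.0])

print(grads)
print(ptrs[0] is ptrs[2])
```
[6.0, 7.0, 2.5, 2.5]
True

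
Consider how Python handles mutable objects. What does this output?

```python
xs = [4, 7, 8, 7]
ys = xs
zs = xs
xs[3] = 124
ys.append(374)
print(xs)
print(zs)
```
[4, 7, 8, 124, 374]
[4, 7, 8, 124, 374]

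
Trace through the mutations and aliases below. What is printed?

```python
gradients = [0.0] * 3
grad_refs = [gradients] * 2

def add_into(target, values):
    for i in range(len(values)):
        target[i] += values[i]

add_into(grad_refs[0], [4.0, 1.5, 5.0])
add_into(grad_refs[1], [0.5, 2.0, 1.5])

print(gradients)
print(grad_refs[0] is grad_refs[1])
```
[4.5, 3.5, 6.5]
True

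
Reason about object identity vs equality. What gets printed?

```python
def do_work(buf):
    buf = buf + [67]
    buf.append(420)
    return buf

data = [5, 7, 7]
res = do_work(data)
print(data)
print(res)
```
[5, 7, 7]
[5, 7, 7, 67, 420]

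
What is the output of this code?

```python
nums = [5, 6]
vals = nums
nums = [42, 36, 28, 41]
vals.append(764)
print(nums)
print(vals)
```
[42, 36, 28, 41]
[5, 6, 764]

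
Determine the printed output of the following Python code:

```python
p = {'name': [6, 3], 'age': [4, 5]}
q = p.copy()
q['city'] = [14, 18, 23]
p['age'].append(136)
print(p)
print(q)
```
{'name': [6, 3], 'age': [4, 5, 136]}
{'name': [6, 3], 'age': [4, 5, 136], 'city': [14, 18, 23]}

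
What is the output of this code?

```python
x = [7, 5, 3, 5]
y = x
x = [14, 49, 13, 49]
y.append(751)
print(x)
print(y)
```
[14, 49, 13, 49]
[7, 5, 3, 5, 751]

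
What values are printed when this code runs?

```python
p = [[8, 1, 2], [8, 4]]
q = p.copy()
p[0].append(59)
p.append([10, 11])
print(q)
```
[[8, 1, 2, 59], [8, 4]]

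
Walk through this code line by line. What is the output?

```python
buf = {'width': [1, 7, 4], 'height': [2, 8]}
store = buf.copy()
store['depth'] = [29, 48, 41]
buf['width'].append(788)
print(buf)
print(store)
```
{'width': [1, 7, 4, 788], 'height': [2, 8]}
{'width': [1, 7, 4, 788], 'height': [2, 8], 'depth': [29, 48, 41]}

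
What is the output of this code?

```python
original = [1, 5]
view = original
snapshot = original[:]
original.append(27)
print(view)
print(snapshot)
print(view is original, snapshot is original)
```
[1, 5, 27]
[1, 5]
True False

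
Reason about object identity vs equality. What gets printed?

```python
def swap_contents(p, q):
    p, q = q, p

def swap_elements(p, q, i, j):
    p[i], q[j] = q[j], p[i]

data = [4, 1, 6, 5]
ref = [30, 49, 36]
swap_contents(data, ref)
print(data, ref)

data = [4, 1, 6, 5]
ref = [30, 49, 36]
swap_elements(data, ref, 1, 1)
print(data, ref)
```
[4, 1, 6, 5] [30, 49, 36]
[4, 49, 6, 5] [30, 1, 36]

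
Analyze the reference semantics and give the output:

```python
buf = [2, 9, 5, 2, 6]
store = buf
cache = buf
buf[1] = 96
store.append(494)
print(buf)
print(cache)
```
[2, 96, 5, 2, 6, 494]
[2, 96, 5, 2, 6, 494]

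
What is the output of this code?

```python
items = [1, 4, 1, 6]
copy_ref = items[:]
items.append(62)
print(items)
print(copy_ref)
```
[1, 4, 1, 6, 62]
[1, 4, 1, 6]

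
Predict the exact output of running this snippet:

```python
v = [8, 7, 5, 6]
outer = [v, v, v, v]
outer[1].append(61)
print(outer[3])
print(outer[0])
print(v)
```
[8, 7, 5, 6, 61]
[8, 7, 5, 6, 61]
[8, 7, 5, 6, 61]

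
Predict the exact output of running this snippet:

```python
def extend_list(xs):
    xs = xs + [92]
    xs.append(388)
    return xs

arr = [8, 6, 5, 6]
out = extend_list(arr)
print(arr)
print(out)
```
[8, 6, 5, 6]
[8, 6, 5, 6, 92, 388]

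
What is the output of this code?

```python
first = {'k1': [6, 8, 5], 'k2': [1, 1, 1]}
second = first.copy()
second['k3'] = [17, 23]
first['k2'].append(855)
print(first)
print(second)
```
{'k1': [6, 8, 5], 'k2': [1, 1, 1, 855]}
{'k1': [6, 8, 5], 'k2': [1, 1, 1, 855], 'k3': [17, 23]}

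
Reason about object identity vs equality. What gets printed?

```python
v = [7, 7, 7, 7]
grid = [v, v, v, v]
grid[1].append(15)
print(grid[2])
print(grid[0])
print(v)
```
[7, 7, 7, 7, 15]
[7, 7, 7, 7, 15]
[7, 7, 7, 7, 15]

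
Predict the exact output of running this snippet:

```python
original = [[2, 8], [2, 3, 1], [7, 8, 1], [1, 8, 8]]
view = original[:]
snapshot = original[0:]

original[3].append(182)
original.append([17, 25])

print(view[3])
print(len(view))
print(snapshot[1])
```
[1, 8, 8, 182]
4
[2, 3, 1]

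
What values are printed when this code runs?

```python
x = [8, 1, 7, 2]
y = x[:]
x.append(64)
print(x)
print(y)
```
[8, 1, 7, 2, 64]
[8, 1, 7, 2]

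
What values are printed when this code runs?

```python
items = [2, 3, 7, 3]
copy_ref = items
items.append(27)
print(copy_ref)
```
[2, 3, 7, 3, 27]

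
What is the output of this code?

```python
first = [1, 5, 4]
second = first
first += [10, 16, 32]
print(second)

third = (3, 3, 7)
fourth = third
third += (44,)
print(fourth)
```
[1, 5, 4, 10, 16, 32]
(3, 3, 7)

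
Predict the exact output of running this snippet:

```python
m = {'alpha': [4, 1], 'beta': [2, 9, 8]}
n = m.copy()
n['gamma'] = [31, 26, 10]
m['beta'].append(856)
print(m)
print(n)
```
{'alpha': [4, 1], 'beta': [2, 9, 8, 856]}
{'alpha': [4, 1], 'beta': [2, 9, 8, 856], 'gamma': [31, 26, 10]}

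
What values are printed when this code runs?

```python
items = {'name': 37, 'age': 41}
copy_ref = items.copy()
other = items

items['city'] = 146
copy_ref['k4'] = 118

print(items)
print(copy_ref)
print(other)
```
{'name': 37, 'age': 41, 'city': 146}
{'name': 37, 'age': 41, 'k4': 118}
{'name': 37, 'age': 41, 'city': 146}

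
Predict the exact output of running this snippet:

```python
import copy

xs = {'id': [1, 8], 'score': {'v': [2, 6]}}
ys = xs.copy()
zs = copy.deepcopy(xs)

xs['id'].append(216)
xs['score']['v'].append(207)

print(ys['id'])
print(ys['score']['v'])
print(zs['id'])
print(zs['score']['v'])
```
[1, 8, 216]
[2, 6, 207]
[1, 8]
[2, 6]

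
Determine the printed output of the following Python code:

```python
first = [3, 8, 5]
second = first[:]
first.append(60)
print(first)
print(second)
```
[3, 8, 5, 60]
[3, 8, 5]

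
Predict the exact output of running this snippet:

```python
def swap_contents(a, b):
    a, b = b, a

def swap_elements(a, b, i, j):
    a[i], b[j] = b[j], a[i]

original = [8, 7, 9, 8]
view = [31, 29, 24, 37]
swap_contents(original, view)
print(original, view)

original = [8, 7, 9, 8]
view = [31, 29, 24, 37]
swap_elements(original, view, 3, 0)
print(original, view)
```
[8, 7, 9, 8] [31, 29, 24, 37]
[8, 7, 9, 31] [8, 29, 24, 37]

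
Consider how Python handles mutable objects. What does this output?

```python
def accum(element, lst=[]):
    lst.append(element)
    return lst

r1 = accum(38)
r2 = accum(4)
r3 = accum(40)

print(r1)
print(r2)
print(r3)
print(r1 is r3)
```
[38, 4, 40]
[38, 4, 40]
[38, 4, 40]
True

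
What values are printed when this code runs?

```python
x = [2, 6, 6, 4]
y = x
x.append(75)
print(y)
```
[2, 6, 6, 4, 75]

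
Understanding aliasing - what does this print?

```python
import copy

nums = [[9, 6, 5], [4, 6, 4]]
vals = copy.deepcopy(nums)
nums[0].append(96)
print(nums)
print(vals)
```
[[9, 6, 5, 96], [4, 6, 4]]
[[9, 6, 5], [4, 6, 4]]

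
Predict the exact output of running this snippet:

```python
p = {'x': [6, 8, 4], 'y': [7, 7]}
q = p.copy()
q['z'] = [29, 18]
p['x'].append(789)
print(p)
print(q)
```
{'x': [6, 8, 4, 789], 'y': [7, 7]}
{'x': [6, 8, 4, 789], 'y': [7, 7], 'z': [29, 18]}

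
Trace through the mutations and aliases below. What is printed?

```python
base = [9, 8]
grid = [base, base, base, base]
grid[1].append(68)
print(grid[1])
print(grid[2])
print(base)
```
[9, 8, 68]
[9, 8, 68]
[9, 8, 68]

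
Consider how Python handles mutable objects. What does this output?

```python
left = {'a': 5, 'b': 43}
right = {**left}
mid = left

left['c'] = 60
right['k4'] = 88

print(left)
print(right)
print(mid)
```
{'a': 5, 'b': 43, 'c': 60}
{'a': 5, 'b': 43, 'k4': 88}
{'a': 5, 'b': 43, 'c': 60}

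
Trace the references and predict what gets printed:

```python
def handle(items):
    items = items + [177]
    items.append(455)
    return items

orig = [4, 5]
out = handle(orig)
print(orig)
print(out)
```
[4, 5]
[4, 5, 177, 455]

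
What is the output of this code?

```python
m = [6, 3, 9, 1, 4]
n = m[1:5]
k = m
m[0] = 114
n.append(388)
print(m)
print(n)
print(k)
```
[114, 3, 9, 1, 4]
[3, 9, 1, 4, 388]
[114, 3, 9, 1, 4]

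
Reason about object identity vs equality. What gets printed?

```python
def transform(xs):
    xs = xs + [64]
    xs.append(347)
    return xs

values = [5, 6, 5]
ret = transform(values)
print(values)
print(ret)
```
[5, 6, 5]
[5, 6, 5, 64, 347]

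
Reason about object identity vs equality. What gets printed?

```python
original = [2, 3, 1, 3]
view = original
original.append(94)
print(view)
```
[2, 3, 1, 3, 94]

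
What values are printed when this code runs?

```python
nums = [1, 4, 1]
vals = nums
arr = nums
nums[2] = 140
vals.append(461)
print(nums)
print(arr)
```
[1, 4, 140, 461]
[1, 4, 140, 461]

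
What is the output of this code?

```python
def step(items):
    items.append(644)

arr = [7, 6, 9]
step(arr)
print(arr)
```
[7, 6, 9, 644]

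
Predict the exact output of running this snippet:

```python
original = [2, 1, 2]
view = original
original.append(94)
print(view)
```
[2, 1, 2, 94]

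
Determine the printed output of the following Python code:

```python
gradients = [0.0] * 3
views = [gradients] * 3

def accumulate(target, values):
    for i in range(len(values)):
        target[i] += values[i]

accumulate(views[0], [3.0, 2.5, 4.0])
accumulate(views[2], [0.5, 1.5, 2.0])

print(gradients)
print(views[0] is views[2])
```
[3.5, 4.0, 6.0]
True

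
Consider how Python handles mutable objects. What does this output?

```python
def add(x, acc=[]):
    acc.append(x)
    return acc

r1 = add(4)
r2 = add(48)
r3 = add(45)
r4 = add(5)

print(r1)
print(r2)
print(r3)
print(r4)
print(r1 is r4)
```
[4, 48, 45, 5]
[4, 48, 45, 5]
[4, 48, 45, 5]
[4, 48, 45, 5]
True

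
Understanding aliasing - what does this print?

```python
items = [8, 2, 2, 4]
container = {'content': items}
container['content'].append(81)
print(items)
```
[8, 2, 2, 4, 81]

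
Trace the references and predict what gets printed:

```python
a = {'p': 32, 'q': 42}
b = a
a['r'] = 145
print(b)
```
{'p': 32, 'q': 42, 'r': 145}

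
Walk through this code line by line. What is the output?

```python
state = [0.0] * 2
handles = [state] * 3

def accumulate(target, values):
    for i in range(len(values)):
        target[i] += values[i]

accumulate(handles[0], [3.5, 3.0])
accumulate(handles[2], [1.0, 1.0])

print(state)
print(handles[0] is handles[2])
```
[4.5, 4.0]
True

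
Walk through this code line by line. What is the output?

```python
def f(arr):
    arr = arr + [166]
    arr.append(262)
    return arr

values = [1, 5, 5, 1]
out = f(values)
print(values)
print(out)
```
[1, 5, 5, 1]
[1, 5, 5, 1, 166, 262]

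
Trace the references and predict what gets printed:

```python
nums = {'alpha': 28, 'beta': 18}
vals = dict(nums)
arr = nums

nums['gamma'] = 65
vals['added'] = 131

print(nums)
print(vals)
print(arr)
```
{'alpha': 28, 'beta': 18, 'gamma': 65}
{'alpha': 28, 'beta': 18, 'added': 131}
{'alpha': 28, 'beta': 18, 'gamma': 65}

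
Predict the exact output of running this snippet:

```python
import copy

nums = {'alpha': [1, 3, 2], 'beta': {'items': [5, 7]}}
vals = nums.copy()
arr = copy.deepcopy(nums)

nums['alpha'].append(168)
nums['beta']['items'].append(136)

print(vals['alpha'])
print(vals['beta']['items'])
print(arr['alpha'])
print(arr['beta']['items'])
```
[1, 3, 2, 168]
[5, 7, 136]
[1, 3, 2]
[5, 7]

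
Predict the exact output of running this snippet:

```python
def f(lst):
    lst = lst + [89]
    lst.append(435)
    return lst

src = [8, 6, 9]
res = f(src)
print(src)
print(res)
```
[8, 6, 9]
[8, 6, 9, 89, 435]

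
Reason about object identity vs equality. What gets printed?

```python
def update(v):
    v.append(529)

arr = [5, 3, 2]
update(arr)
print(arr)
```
[5, 3, 2, 529]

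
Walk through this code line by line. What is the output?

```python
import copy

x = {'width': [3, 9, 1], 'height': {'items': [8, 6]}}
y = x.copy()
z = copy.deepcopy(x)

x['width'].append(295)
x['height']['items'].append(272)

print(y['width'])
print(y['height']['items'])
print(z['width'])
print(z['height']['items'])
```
[3, 9, 1, 295]
[8, 6, 272]
[3, 9, 1]
[8, 6]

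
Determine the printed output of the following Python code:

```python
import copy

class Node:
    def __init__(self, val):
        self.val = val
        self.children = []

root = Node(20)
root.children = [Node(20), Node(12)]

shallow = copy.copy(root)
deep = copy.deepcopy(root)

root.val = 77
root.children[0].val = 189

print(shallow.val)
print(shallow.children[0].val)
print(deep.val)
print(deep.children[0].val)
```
20
189
20
20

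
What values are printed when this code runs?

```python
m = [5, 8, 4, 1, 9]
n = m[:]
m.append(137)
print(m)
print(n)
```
[5, 8, 4, 1, 9, 137]
[5, 8, 4, 1, 9]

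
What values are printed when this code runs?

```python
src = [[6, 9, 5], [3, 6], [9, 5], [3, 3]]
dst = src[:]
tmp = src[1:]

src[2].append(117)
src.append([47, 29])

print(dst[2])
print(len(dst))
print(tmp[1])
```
[9, 5, 117]
4
[9, 5, 117]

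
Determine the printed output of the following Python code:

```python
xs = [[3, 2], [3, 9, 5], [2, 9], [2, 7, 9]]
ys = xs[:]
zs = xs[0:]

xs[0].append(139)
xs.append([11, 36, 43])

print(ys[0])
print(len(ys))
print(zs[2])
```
[3, 2, 139]
4
[2, 9]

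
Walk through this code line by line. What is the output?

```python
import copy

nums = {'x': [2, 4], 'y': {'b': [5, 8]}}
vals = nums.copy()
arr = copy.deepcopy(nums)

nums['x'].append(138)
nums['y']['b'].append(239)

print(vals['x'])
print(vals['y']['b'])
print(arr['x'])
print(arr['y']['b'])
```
[2, 4, 138]
[5, 8, 239]
[2, 4]
[5, 8]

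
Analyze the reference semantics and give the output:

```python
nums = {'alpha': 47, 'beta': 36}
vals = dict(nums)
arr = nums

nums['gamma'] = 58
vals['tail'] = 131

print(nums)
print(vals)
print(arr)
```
{'alpha': 47, 'beta': 36, 'gamma': 58}
{'alpha': 47, 'beta': 36, 'tail': 131}
{'alpha': 47, 'beta': 36, 'gamma': 58}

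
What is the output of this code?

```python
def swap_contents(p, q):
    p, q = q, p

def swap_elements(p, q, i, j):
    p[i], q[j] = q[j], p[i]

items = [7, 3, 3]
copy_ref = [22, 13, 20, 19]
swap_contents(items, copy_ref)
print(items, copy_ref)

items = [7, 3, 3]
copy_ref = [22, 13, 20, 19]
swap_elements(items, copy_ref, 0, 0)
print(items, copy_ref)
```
[7, 3, 3] [22, 13, 20, 19]
[22, 3, 3] [7, 13, 20, 19]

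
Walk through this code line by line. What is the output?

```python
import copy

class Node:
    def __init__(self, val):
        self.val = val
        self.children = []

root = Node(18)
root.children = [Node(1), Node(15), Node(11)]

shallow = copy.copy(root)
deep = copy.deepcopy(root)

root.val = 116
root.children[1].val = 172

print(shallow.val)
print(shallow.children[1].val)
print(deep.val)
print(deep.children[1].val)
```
18
172
18
15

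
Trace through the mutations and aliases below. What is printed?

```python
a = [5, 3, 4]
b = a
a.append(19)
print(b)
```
[5, 3, 4, 19]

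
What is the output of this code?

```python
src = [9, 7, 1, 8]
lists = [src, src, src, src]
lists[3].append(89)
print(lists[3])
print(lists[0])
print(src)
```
[9, 7, 1, 8, 89]
[9, 7, 1, 8, 89]
[9, 7, 1, 8, 89]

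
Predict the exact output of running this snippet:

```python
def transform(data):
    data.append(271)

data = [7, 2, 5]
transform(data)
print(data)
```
[7, 2, 5, 271]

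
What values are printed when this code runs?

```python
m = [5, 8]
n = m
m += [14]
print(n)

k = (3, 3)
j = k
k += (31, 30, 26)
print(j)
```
[5, 8, 14]
(3, 3)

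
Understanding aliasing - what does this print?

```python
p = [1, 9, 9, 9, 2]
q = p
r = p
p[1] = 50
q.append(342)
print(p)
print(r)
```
[1, 50, 9, 9, 2, 342]
[1, 50, 9, 9, 2, 342]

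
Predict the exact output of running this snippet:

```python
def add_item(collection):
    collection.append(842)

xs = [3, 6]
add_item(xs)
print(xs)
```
[3, 6, 842]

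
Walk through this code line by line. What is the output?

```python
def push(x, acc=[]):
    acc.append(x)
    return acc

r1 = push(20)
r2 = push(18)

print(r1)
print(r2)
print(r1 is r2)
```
[20, 18]
[20, 18]
True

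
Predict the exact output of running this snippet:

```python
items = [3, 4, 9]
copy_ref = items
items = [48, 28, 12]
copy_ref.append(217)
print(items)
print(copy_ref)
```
[48, 28, 12]
[3, 4, 9, 217]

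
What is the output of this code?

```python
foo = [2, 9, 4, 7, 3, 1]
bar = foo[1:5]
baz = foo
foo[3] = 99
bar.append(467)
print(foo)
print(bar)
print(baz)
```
[2, 9, 4, 99, 3, 1]
[9, 4, 7, 3, 467]
[2, 9, 4, 99, 3, 1]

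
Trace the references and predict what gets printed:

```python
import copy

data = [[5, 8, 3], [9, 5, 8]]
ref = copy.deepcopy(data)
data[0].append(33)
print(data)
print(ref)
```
[[5, 8, 3, 33], [9, 5, 8]]
[[5, 8, 3], [9, 5, 8]]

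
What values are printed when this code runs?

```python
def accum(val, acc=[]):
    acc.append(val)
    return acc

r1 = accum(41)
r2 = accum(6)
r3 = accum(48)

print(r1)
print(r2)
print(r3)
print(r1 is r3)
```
[41, 6, 48]
[41, 6, 48]
[41, 6, 48]
True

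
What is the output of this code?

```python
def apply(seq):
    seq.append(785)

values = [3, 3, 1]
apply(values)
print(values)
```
[3, 3, 1, 785]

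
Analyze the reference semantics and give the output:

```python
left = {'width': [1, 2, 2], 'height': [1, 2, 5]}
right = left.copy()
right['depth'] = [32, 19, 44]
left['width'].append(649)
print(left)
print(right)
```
{'width': [1, 2, 2, 649], 'height': [1, 2, 5]}
{'width': [1, 2, 2, 649], 'height': [1, 2, 5], 'depth': [32, 19, 44]}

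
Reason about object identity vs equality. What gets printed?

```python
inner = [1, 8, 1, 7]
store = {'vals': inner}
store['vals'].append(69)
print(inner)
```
[1, 8, 1, 7, 69]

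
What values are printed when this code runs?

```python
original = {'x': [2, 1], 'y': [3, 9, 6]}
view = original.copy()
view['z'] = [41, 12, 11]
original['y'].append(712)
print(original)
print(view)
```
{'x': [2, 1], 'y': [3, 9, 6, 712]}
{'x': [2, 1], 'y': [3, 9, 6, 712], 'z': [41, 12, 11]}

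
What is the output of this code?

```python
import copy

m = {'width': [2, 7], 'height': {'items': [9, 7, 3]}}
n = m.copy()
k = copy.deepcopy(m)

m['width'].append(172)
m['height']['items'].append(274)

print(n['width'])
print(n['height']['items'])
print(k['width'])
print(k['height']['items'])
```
[2, 7, 172]
[9, 7, 3, 274]
[2, 7]
[9, 7, 3]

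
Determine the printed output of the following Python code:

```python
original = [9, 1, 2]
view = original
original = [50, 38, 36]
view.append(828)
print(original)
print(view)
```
[50, 38, 36]
[9, 1, 2, 828]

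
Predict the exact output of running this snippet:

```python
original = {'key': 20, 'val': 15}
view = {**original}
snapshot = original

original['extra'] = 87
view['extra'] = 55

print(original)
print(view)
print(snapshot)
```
{'key': 20, 'val': 15, 'extra': 87}
{'key': 20, 'val': 15, 'extra': 55}
{'key': 20, 'val': 15, 'extra': 87}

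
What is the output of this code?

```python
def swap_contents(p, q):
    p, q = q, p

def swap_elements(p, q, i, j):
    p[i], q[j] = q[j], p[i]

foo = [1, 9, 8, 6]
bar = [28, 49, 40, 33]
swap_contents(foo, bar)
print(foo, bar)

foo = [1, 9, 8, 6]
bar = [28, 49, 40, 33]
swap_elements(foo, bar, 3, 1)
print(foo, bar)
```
[1, 9, 8, 6] [28, 49, 40, 33]
[1, 9, 8, 49] [28, 6, 40, 33]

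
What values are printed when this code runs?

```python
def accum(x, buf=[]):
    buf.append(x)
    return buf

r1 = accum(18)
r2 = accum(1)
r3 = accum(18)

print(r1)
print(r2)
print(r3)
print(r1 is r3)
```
[18, 1, 18]
[18, 1, 18]
[18, 1, 18]
True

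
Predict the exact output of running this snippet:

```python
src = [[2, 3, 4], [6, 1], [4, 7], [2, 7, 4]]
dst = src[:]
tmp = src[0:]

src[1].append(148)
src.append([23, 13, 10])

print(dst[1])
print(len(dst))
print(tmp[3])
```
[6, 1, 148]
4
[2, 7, 4]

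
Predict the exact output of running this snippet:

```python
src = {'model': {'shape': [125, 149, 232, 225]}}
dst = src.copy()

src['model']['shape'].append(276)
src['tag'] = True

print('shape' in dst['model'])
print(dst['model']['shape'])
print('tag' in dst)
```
True
[125, 149, 232, 225, 276]
False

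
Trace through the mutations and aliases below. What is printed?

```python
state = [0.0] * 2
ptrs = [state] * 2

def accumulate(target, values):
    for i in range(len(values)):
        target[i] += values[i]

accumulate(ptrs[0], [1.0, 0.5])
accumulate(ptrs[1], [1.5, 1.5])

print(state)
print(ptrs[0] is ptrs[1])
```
[2.5, 2.0]
True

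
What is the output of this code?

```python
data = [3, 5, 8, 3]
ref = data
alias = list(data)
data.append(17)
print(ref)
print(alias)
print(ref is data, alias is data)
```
[3, 5, 8, 3, 17]
[3, 5, 8, 3]
True False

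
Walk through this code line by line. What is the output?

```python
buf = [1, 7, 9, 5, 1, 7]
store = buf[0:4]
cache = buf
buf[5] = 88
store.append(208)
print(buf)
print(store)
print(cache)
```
[1, 7, 9, 5, 1, 88]
[1, 7, 9, 5, 208]
[1, 7, 9, 5, 1, 88]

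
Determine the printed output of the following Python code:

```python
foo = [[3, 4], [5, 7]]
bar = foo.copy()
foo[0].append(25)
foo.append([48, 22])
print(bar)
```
[[3, 4, 25], [5, 7]]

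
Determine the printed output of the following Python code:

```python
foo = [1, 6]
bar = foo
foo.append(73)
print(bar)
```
[1, 6, 73]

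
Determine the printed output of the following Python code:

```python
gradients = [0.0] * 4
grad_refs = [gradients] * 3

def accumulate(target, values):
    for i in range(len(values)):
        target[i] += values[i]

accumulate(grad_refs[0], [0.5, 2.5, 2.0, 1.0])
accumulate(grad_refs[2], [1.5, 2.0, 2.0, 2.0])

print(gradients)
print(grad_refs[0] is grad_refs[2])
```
[2.0, 4.5, 4.0, 3.0]
True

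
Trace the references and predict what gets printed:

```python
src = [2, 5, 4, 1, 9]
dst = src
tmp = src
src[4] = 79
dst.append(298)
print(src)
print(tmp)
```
[2, 5, 4, 1, 79, 298]
[2, 5, 4, 1, 79, 298]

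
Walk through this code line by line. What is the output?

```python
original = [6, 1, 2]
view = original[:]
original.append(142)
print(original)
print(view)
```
[6, 1, 2, 142]
[6, 1, 2]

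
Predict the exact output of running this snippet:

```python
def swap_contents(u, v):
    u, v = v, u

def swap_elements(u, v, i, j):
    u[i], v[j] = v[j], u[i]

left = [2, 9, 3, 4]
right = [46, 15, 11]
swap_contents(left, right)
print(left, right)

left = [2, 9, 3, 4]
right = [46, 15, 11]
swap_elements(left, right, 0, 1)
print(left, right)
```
[2, 9, 3, 4] [46, 15, 11]
[15, 9, 3, 4] [46, 2, 11]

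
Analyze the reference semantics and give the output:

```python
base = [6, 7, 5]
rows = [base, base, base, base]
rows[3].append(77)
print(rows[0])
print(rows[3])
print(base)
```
[6, 7, 5, 77]
[6, 7, 5, 77]
[6, 7, 5, 77]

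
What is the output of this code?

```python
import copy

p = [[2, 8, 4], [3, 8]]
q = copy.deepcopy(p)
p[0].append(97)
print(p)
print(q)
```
[[2, 8, 4, 97], [3, 8]]
[[2, 8, 4], [3, 8]]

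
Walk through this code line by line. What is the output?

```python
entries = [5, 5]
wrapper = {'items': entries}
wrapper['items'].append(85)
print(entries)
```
[5, 5, 85]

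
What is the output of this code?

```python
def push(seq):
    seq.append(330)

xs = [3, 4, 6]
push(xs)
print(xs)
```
[3, 4, 6, 330]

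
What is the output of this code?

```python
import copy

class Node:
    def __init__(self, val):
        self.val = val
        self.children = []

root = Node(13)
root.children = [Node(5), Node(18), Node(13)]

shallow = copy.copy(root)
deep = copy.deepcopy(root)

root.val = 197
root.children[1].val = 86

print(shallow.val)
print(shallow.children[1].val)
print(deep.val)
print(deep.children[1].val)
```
13
86
13
18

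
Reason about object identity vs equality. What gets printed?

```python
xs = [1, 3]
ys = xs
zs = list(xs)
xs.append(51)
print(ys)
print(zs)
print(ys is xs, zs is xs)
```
[1, 3, 51]
[1, 3]
True False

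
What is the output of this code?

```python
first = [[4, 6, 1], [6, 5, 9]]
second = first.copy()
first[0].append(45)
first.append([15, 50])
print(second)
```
[[4, 6, 1, 45], [6, 5, 9]]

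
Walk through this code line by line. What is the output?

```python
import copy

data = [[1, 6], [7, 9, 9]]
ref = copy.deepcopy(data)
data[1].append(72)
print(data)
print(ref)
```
[[1, 6], [7, 9, 9, 72]]
[[1, 6], [7, 9, 9]]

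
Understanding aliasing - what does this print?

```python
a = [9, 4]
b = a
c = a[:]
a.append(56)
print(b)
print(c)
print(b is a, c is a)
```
[9, 4, 56]
[9, 4]
True False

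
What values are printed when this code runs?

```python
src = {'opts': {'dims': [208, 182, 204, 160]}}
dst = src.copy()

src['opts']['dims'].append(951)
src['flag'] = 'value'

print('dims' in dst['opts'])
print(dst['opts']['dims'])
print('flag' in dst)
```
True
[208, 182, 204, 160, 951]
False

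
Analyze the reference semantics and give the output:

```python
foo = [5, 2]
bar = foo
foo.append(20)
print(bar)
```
[5, 2, 20]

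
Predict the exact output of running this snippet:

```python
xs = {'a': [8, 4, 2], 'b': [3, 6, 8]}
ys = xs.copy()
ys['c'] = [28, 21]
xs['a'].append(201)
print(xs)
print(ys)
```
{'a': [8, 4, 2, 201], 'b': [3, 6, 8]}
{'a': [8, 4, 2, 201], 'b': [3, 6, 8], 'c': [28, 21]}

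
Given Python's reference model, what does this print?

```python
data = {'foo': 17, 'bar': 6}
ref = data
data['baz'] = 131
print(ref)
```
{'foo': 17, 'bar': 6, 'baz': 131}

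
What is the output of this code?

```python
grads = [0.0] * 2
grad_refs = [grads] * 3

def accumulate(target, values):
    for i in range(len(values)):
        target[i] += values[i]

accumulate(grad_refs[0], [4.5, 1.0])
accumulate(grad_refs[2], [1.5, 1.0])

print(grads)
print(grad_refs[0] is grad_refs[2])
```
[6.0, 2.0]
True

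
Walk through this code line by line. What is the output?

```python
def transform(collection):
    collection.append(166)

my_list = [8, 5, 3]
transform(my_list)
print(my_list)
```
[8, 5, 3, 166]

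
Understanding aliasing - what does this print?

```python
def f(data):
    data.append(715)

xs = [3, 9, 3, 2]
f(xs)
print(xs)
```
[3, 9, 3, 2, 715]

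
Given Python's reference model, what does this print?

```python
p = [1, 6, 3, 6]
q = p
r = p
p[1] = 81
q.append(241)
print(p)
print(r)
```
[1, 81, 3, 6, 241]
[1, 81, 3, 6, 241]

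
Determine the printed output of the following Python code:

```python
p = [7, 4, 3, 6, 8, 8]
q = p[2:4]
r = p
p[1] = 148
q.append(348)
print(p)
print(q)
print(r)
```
[7, 148, 3, 6, 8, 8]
[3, 6, 348]
[7, 148, 3, 6, 8, 8]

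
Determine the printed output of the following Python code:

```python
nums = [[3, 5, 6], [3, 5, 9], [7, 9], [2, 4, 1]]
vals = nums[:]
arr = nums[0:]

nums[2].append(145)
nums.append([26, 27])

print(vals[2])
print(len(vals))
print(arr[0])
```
[7, 9, 145]
4
[3, 5, 6]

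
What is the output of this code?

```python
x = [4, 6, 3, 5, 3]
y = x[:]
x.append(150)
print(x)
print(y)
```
[4, 6, 3, 5, 3, 150]
[4, 6, 3, 5, 3]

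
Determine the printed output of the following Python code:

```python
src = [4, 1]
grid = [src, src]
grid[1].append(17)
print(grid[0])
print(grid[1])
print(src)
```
[4, 1, 17]
[4, 1, 17]
[4, 1, 17]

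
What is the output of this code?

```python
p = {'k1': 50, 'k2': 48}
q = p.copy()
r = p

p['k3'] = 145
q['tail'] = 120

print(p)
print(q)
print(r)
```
{'k1': 50, 'k2': 48, 'k3': 145}
{'k1': 50, 'k2': 48, 'tail': 120}
{'k1': 50, 'k2': 48, 'k3': 145}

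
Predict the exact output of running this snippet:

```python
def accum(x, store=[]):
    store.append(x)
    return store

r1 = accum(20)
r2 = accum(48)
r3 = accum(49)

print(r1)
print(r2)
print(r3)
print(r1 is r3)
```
[20, 48, 49]
[20, 48, 49]
[20, 48, 49]
True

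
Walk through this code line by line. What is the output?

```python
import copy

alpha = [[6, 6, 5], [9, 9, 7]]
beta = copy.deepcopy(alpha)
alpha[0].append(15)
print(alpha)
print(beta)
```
[[6, 6, 5, 15], [9, 9, 7]]
[[6, 6, 5], [9, 9, 7]]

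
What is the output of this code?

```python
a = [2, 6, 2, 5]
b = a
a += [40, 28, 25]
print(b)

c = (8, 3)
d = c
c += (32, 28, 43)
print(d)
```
[2, 6, 2, 5, 40, 28, 25]
(8, 3)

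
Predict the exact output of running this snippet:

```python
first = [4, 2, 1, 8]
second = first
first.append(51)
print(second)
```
[4, 2, 1, 8, 51]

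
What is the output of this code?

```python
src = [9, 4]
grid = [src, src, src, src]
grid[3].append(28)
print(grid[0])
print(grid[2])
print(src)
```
[9, 4, 28]
[9, 4, 28]
[9, 4, 28]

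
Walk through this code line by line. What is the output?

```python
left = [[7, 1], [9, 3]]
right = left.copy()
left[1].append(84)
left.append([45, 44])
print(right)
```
[[7, 1], [9, 3, 84]]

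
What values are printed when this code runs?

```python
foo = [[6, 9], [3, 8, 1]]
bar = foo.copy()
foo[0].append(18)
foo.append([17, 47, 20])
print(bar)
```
[[6, 9, 18], [3, 8, 1]]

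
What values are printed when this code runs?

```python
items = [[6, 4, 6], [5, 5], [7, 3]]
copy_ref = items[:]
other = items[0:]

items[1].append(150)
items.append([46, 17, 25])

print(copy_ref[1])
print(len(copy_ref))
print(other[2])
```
[5, 5, 150]
3
[7, 3]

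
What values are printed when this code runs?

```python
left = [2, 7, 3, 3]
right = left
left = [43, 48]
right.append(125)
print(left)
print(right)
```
[43, 48]
[2, 7, 3, 3, 125]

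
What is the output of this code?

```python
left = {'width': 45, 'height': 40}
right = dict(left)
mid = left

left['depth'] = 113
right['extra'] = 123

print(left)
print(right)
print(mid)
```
{'width': 45, 'height': 40, 'depth': 113}
{'width': 45, 'height': 40, 'extra': 123}
{'width': 45, 'height': 40, 'depth': 113}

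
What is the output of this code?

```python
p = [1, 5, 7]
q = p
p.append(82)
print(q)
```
[1, 5, 7, 82]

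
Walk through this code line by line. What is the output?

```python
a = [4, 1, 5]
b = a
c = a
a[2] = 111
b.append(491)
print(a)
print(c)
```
[4, 1, 111, 491]
[4, 1, 111, 491]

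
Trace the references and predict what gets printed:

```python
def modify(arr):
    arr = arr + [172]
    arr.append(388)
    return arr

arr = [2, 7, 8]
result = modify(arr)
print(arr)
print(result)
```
[2, 7, 8]
[2, 7, 8, 172, 388]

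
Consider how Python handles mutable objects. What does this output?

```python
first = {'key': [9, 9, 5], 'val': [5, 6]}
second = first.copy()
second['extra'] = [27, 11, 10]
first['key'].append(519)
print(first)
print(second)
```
{'key': [9, 9, 5, 519], 'val': [5, 6]}
{'key': [9, 9, 5, 519], 'val': [5, 6], 'extra': [27, 11, 10]}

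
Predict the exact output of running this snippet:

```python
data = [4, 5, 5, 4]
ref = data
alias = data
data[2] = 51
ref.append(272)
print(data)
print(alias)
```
[4, 5, 51, 4, 272]
[4, 5, 51, 4, 272]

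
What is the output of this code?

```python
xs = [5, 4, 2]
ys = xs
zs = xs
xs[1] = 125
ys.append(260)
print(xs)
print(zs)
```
[5, 125, 2, 260]
[5, 125, 2, 260]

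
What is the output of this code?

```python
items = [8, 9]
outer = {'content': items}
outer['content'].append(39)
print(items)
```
[8, 9, 39]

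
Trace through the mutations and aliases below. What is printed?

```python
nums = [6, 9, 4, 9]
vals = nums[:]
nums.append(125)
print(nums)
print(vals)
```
[6, 9, 4, 9, 125]
[6, 9, 4, 9]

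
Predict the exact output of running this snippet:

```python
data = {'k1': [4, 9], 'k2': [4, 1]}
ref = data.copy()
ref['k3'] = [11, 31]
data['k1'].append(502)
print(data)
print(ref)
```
{'k1': [4, 9, 502], 'k2': [4, 1]}
{'k1': [4, 9, 502], 'k2': [4, 1], 'k3': [11, 31]}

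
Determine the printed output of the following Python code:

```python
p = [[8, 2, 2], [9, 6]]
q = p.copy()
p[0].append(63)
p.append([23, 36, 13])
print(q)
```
[[8, 2, 2, 63], [9, 6]]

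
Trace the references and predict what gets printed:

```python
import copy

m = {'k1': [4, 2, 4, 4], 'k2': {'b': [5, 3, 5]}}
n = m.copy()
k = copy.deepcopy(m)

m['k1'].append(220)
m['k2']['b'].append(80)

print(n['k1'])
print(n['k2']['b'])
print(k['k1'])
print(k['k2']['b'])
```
[4, 2, 4, 4, 220]
[5, 3, 5, 80]
[4, 2, 4, 4]
[5, 3, 5]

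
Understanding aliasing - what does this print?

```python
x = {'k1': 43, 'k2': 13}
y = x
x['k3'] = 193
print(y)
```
{'k1': 43, 'k2': 13, 'k3': 193}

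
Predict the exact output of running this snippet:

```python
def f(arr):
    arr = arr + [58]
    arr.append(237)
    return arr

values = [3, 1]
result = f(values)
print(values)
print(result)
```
[3, 1]
[3, 1, 58, 237]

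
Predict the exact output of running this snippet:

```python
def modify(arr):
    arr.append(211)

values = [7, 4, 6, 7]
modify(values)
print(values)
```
[7, 4, 6, 7, 211]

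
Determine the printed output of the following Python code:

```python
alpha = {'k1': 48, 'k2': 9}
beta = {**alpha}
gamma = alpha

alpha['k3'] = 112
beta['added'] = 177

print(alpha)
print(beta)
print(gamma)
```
{'k1': 48, 'k2': 9, 'k3': 112}
{'k1': 48, 'k2': 9, 'added': 177}
{'k1': 48, 'k2': 9, 'k3': 112}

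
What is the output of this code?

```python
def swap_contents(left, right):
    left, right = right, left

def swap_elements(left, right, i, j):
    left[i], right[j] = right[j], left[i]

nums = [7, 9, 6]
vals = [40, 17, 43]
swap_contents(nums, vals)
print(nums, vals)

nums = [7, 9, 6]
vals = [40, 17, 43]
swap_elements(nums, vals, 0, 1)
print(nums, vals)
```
[7, 9, 6] [40, 17, 43]
[17, 9, 6] [40, 7, 43]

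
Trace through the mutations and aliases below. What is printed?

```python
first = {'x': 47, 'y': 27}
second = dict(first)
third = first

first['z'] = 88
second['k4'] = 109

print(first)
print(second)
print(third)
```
{'x': 47, 'y': 27, 'z': 88}
{'x': 47, 'y': 27, 'k4': 109}
{'x': 47, 'y': 27, 'z': 88}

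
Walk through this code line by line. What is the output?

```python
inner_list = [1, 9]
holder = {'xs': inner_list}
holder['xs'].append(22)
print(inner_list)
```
[1, 9, 22]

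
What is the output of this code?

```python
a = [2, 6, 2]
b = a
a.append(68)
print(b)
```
[2, 6, 2, 68]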